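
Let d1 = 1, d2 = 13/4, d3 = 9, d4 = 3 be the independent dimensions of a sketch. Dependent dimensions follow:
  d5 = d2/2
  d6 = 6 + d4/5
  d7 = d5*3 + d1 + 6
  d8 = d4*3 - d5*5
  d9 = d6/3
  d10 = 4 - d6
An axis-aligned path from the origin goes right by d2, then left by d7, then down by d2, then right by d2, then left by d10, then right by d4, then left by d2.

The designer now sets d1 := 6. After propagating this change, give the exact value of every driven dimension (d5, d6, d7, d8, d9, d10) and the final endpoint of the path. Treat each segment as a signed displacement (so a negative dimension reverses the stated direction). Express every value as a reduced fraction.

Apply edit: d1 := 6
  d5 = d2/2 = 13/8
  d6 = 6 + d4/5 = 33/5
  d7 = d5*3 + d1 + 6 = 135/8
  d8 = d4*3 - d5*5 = 7/8
  d9 = d6/3 = 11/5
  d10 = 4 - d6 = -13/5
Walk from origin (0, 0):
  seg 1: right by d2 = 13/4 → (13/4, 0)
  seg 2: left by d7 = 135/8 → (-109/8, 0)
  seg 3: down by d2 = 13/4 → (-109/8, -13/4)
  seg 4: right by d2 = 13/4 → (-83/8, -13/4)
  seg 5: left by d10 = -13/5 → (-311/40, -13/4)
  seg 6: right by d4 = 3 → (-191/40, -13/4)
  seg 7: left by d2 = 13/4 → (-321/40, -13/4)

d5 = 13/8
d6 = 33/5
d7 = 135/8
d8 = 7/8
d9 = 11/5
d10 = -13/5
endpoint = (-321/40, -13/4)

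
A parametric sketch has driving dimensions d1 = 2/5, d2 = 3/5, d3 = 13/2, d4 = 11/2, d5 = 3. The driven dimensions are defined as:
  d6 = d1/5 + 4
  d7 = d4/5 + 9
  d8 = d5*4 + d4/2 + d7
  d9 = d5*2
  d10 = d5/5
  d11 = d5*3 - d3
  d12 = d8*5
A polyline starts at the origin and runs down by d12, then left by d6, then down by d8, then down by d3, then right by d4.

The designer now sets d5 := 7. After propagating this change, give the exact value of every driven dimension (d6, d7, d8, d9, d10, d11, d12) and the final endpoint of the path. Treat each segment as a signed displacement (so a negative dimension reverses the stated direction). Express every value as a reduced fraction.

d6 = 102/25
d7 = 101/10
d8 = 817/20
d9 = 14
d10 = 7/5
d11 = 29/2
d12 = 817/4
endpoint = (71/50, -1258/5)

Apply edit: d5 := 7
  d6 = d1/5 + 4 = 102/25
  d7 = d4/5 + 9 = 101/10
  d8 = d5*4 + d4/2 + d7 = 817/20
  d9 = d5*2 = 14
  d10 = d5/5 = 7/5
  d11 = d5*3 - d3 = 29/2
  d12 = d8*5 = 817/4
Walk from origin (0, 0):
  seg 1: down by d12 = 817/4 → (0, -817/4)
  seg 2: left by d6 = 102/25 → (-102/25, -817/4)
  seg 3: down by d8 = 817/20 → (-102/25, -2451/10)
  seg 4: down by d3 = 13/2 → (-102/25, -1258/5)
  seg 5: right by d4 = 11/2 → (71/50, -1258/5)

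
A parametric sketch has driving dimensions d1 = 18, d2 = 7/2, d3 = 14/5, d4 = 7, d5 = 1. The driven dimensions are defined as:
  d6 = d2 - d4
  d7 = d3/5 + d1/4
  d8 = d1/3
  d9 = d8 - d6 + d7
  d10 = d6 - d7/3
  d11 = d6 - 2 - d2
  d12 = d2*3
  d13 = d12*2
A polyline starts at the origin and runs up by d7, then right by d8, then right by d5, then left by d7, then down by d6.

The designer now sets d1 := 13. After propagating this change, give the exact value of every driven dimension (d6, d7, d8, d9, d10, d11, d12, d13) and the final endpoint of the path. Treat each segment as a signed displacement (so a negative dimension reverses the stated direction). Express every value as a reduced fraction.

d6 = -7/2
d7 = 381/100
d8 = 13/3
d9 = 3493/300
d10 = -477/100
d11 = -9
d12 = 21/2
d13 = 21
endpoint = (457/300, 731/100)

Apply edit: d1 := 13
  d6 = d2 - d4 = -7/2
  d7 = d3/5 + d1/4 = 381/100
  d8 = d1/3 = 13/3
  d9 = d8 - d6 + d7 = 3493/300
  d10 = d6 - d7/3 = -477/100
  d11 = d6 - 2 - d2 = -9
  d12 = d2*3 = 21/2
  d13 = d12*2 = 21
Walk from origin (0, 0):
  seg 1: up by d7 = 381/100 → (0, 381/100)
  seg 2: right by d8 = 13/3 → (13/3, 381/100)
  seg 3: right by d5 = 1 → (16/3, 381/100)
  seg 4: left by d7 = 381/100 → (457/300, 381/100)
  seg 5: down by d6 = -7/2 → (457/300, 731/100)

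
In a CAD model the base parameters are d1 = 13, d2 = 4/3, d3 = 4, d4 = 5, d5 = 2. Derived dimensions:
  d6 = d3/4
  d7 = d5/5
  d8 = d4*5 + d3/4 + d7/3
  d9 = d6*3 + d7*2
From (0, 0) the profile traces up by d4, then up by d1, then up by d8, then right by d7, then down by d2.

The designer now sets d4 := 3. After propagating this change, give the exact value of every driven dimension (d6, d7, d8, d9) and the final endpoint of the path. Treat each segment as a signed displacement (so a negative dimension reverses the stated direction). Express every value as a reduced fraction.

d6 = 1
d7 = 2/5
d8 = 242/15
d9 = 19/5
endpoint = (2/5, 154/5)

Apply edit: d4 := 3
  d6 = d3/4 = 1
  d7 = d5/5 = 2/5
  d8 = d4*5 + d3/4 + d7/3 = 242/15
  d9 = d6*3 + d7*2 = 19/5
Walk from origin (0, 0):
  seg 1: up by d4 = 3 → (0, 3)
  seg 2: up by d1 = 13 → (0, 16)
  seg 3: up by d8 = 242/15 → (0, 482/15)
  seg 4: right by d7 = 2/5 → (2/5, 482/15)
  seg 5: down by d2 = 4/3 → (2/5, 154/5)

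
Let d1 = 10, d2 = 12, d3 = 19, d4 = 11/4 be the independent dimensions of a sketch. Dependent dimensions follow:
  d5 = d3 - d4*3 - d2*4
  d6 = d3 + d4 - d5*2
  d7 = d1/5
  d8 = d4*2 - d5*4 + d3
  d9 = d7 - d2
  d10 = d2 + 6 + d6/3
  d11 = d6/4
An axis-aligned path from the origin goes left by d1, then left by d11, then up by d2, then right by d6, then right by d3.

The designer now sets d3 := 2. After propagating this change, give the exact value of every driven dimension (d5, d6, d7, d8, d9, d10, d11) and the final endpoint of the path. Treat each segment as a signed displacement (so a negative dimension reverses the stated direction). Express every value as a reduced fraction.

d5 = -217/4
d6 = 453/4
d7 = 2
d8 = 449/2
d9 = -10
d10 = 223/4
d11 = 453/16
endpoint = (1231/16, 12)

Apply edit: d3 := 2
  d5 = d3 - d4*3 - d2*4 = -217/4
  d6 = d3 + d4 - d5*2 = 453/4
  d7 = d1/5 = 2
  d8 = d4*2 - d5*4 + d3 = 449/2
  d9 = d7 - d2 = -10
  d10 = d2 + 6 + d6/3 = 223/4
  d11 = d6/4 = 453/16
Walk from origin (0, 0):
  seg 1: left by d1 = 10 → (-10, 0)
  seg 2: left by d11 = 453/16 → (-613/16, 0)
  seg 3: up by d2 = 12 → (-613/16, 12)
  seg 4: right by d6 = 453/4 → (1199/16, 12)
  seg 5: right by d3 = 2 → (1231/16, 12)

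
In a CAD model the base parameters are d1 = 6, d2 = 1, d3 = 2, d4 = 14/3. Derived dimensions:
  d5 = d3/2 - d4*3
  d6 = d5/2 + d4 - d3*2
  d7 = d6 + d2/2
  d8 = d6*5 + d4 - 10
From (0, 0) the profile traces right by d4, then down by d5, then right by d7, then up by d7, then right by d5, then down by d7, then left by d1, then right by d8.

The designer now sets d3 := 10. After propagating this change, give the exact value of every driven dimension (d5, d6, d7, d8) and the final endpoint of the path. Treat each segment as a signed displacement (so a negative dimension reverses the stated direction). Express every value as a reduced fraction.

Apply edit: d3 := 10
  d5 = d3/2 - d4*3 = -9
  d6 = d5/2 + d4 - d3*2 = -119/6
  d7 = d6 + d2/2 = -58/3
  d8 = d6*5 + d4 - 10 = -209/2
Walk from origin (0, 0):
  seg 1: right by d4 = 14/3 → (14/3, 0)
  seg 2: down by d5 = -9 → (14/3, 9)
  seg 3: right by d7 = -58/3 → (-44/3, 9)
  seg 4: up by d7 = -58/3 → (-44/3, -31/3)
  seg 5: right by d5 = -9 → (-71/3, -31/3)
  seg 6: down by d7 = -58/3 → (-71/3, 9)
  seg 7: left by d1 = 6 → (-89/3, 9)
  seg 8: right by d8 = -209/2 → (-805/6, 9)

d5 = -9
d6 = -119/6
d7 = -58/3
d8 = -209/2
endpoint = (-805/6, 9)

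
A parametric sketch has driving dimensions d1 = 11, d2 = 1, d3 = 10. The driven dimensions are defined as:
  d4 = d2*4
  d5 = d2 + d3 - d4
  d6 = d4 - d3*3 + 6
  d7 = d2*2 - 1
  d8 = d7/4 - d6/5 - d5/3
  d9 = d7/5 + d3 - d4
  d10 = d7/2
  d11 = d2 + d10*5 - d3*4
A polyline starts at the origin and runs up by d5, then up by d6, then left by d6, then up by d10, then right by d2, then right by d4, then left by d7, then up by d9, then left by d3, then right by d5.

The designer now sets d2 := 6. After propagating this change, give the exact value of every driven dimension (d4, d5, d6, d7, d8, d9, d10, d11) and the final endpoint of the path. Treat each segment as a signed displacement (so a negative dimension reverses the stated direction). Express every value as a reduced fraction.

d4 = 24
d5 = -8
d6 = 0
d7 = 11
d8 = 65/12
d9 = -59/5
d10 = 11/2
d11 = -13/2
endpoint = (1, -143/10)

Apply edit: d2 := 6
  d4 = d2*4 = 24
  d5 = d2 + d3 - d4 = -8
  d6 = d4 - d3*3 + 6 = 0
  d7 = d2*2 - 1 = 11
  d8 = d7/4 - d6/5 - d5/3 = 65/12
  d9 = d7/5 + d3 - d4 = -59/5
  d10 = d7/2 = 11/2
  d11 = d2 + d10*5 - d3*4 = -13/2
Walk from origin (0, 0):
  seg 1: up by d5 = -8 → (0, -8)
  seg 2: up by d6 = 0 → (0, -8)
  seg 3: left by d6 = 0 → (0, -8)
  seg 4: up by d10 = 11/2 → (0, -5/2)
  seg 5: right by d2 = 6 → (6, -5/2)
  seg 6: right by d4 = 24 → (30, -5/2)
  seg 7: left by d7 = 11 → (19, -5/2)
  seg 8: up by d9 = -59/5 → (19, -143/10)
  seg 9: left by d3 = 10 → (9, -143/10)
  seg 10: right by d5 = -8 → (1, -143/10)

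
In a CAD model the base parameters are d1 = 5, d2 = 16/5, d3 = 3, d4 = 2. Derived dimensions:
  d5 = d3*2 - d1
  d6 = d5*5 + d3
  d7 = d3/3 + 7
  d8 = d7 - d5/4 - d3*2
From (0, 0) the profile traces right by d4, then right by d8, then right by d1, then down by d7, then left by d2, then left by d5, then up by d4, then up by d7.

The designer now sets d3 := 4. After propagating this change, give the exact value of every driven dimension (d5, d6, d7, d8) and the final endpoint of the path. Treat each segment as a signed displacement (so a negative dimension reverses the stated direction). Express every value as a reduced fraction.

d5 = 3
d6 = 19
d7 = 25/3
d8 = -5/12
endpoint = (23/60, 2)

Apply edit: d3 := 4
  d5 = d3*2 - d1 = 3
  d6 = d5*5 + d3 = 19
  d7 = d3/3 + 7 = 25/3
  d8 = d7 - d5/4 - d3*2 = -5/12
Walk from origin (0, 0):
  seg 1: right by d4 = 2 → (2, 0)
  seg 2: right by d8 = -5/12 → (19/12, 0)
  seg 3: right by d1 = 5 → (79/12, 0)
  seg 4: down by d7 = 25/3 → (79/12, -25/3)
  seg 5: left by d2 = 16/5 → (203/60, -25/3)
  seg 6: left by d5 = 3 → (23/60, -25/3)
  seg 7: up by d4 = 2 → (23/60, -19/3)
  seg 8: up by d7 = 25/3 → (23/60, 2)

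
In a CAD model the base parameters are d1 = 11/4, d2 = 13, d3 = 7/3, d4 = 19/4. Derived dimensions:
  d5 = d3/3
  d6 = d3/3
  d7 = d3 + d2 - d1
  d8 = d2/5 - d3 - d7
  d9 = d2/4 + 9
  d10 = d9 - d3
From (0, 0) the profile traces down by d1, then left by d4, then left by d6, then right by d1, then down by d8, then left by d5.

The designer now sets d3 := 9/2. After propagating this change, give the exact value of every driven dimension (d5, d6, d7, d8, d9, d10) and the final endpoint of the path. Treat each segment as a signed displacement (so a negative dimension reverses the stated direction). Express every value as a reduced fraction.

Apply edit: d3 := 9/2
  d5 = d3/3 = 3/2
  d6 = d3/3 = 3/2
  d7 = d3 + d2 - d1 = 59/4
  d8 = d2/5 - d3 - d7 = -333/20
  d9 = d2/4 + 9 = 49/4
  d10 = d9 - d3 = 31/4
Walk from origin (0, 0):
  seg 1: down by d1 = 11/4 → (0, -11/4)
  seg 2: left by d4 = 19/4 → (-19/4, -11/4)
  seg 3: left by d6 = 3/2 → (-25/4, -11/4)
  seg 4: right by d1 = 11/4 → (-7/2, -11/4)
  seg 5: down by d8 = -333/20 → (-7/2, 139/10)
  seg 6: left by d5 = 3/2 → (-5, 139/10)

d5 = 3/2
d6 = 3/2
d7 = 59/4
d8 = -333/20
d9 = 49/4
d10 = 31/4
endpoint = (-5, 139/10)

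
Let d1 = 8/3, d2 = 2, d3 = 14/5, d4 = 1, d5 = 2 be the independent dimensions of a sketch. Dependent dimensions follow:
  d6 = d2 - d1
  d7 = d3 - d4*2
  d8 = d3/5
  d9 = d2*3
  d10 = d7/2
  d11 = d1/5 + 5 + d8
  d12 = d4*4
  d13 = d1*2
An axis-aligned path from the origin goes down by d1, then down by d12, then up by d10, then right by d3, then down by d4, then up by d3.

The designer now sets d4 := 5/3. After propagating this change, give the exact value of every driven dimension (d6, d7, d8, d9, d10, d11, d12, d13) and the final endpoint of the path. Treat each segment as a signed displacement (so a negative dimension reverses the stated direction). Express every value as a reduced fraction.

Apply edit: d4 := 5/3
  d6 = d2 - d1 = -2/3
  d7 = d3 - d4*2 = -8/15
  d8 = d3/5 = 14/25
  d9 = d2*3 = 6
  d10 = d7/2 = -4/15
  d11 = d1/5 + 5 + d8 = 457/75
  d12 = d4*4 = 20/3
  d13 = d1*2 = 16/3
Walk from origin (0, 0):
  seg 1: down by d1 = 8/3 → (0, -8/3)
  seg 2: down by d12 = 20/3 → (0, -28/3)
  seg 3: up by d10 = -4/15 → (0, -48/5)
  seg 4: right by d3 = 14/5 → (14/5, -48/5)
  seg 5: down by d4 = 5/3 → (14/5, -169/15)
  seg 6: up by d3 = 14/5 → (14/5, -127/15)

d6 = -2/3
d7 = -8/15
d8 = 14/25
d9 = 6
d10 = -4/15
d11 = 457/75
d12 = 20/3
d13 = 16/3
endpoint = (14/5, -127/15)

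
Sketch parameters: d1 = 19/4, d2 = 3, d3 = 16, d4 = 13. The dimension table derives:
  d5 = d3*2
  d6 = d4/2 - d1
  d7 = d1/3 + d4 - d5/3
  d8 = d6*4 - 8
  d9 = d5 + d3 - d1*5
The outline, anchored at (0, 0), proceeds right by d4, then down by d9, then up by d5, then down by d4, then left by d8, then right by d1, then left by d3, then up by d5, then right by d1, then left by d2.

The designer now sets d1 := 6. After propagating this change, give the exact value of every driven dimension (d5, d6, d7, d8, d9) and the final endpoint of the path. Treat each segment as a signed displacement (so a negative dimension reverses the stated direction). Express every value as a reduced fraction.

d5 = 32
d6 = 1/2
d7 = 13/3
d8 = -6
d9 = 18
endpoint = (12, 33)

Apply edit: d1 := 6
  d5 = d3*2 = 32
  d6 = d4/2 - d1 = 1/2
  d7 = d1/3 + d4 - d5/3 = 13/3
  d8 = d6*4 - 8 = -6
  d9 = d5 + d3 - d1*5 = 18
Walk from origin (0, 0):
  seg 1: right by d4 = 13 → (13, 0)
  seg 2: down by d9 = 18 → (13, -18)
  seg 3: up by d5 = 32 → (13, 14)
  seg 4: down by d4 = 13 → (13, 1)
  seg 5: left by d8 = -6 → (19, 1)
  seg 6: right by d1 = 6 → (25, 1)
  seg 7: left by d3 = 16 → (9, 1)
  seg 8: up by d5 = 32 → (9, 33)
  seg 9: right by d1 = 6 → (15, 33)
  seg 10: left by d2 = 3 → (12, 33)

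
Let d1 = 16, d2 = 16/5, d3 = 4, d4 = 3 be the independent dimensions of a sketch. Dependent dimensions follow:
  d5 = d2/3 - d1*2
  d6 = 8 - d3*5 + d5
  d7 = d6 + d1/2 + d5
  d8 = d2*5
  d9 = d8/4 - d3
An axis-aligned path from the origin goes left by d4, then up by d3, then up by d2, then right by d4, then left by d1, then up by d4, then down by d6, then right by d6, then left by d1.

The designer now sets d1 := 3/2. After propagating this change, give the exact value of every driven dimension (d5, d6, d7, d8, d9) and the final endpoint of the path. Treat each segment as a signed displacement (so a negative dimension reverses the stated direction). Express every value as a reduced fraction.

d5 = -29/15
d6 = -209/15
d7 = -907/60
d8 = 16
d9 = 0
endpoint = (-254/15, 362/15)

Apply edit: d1 := 3/2
  d5 = d2/3 - d1*2 = -29/15
  d6 = 8 - d3*5 + d5 = -209/15
  d7 = d6 + d1/2 + d5 = -907/60
  d8 = d2*5 = 16
  d9 = d8/4 - d3 = 0
Walk from origin (0, 0):
  seg 1: left by d4 = 3 → (-3, 0)
  seg 2: up by d3 = 4 → (-3, 4)
  seg 3: up by d2 = 16/5 → (-3, 36/5)
  seg 4: right by d4 = 3 → (0, 36/5)
  seg 5: left by d1 = 3/2 → (-3/2, 36/5)
  seg 6: up by d4 = 3 → (-3/2, 51/5)
  seg 7: down by d6 = -209/15 → (-3/2, 362/15)
  seg 8: right by d6 = -209/15 → (-463/30, 362/15)
  seg 9: left by d1 = 3/2 → (-254/15, 362/15)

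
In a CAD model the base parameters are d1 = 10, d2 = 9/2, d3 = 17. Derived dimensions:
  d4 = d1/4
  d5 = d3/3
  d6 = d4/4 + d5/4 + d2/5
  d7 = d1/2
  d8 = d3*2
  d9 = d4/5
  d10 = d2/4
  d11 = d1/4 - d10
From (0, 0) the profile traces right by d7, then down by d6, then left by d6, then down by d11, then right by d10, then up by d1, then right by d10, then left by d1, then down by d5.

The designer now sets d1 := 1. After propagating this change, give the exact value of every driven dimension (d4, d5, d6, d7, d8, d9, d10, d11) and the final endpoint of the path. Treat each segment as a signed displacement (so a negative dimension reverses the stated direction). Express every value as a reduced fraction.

Apply edit: d1 := 1
  d4 = d1/4 = 1/4
  d5 = d3/3 = 17/3
  d6 = d4/4 + d5/4 + d2/5 = 571/240
  d7 = d1/2 = 1/2
  d8 = d3*2 = 34
  d9 = d4/5 = 1/20
  d10 = d2/4 = 9/8
  d11 = d1/4 - d10 = -7/8
Walk from origin (0, 0):
  seg 1: right by d7 = 1/2 → (1/2, 0)
  seg 2: down by d6 = 571/240 → (1/2, -571/240)
  seg 3: left by d6 = 571/240 → (-451/240, -571/240)
  seg 4: down by d11 = -7/8 → (-451/240, -361/240)
  seg 5: right by d10 = 9/8 → (-181/240, -361/240)
  seg 6: up by d1 = 1 → (-181/240, -121/240)
  seg 7: right by d10 = 9/8 → (89/240, -121/240)
  seg 8: left by d1 = 1 → (-151/240, -121/240)
  seg 9: down by d5 = 17/3 → (-151/240, -1481/240)

d4 = 1/4
d5 = 17/3
d6 = 571/240
d7 = 1/2
d8 = 34
d9 = 1/20
d10 = 9/8
d11 = -7/8
endpoint = (-151/240, -1481/240)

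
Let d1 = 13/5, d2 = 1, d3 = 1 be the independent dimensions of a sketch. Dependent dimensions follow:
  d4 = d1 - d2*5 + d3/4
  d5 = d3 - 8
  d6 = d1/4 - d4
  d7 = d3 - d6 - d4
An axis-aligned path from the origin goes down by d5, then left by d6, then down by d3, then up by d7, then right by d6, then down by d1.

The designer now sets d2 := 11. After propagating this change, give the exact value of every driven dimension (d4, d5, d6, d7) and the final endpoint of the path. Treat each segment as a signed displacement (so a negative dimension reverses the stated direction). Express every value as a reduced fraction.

Apply edit: d2 := 11
  d4 = d1 - d2*5 + d3/4 = -1043/20
  d5 = d3 - 8 = -7
  d6 = d1/4 - d4 = 264/5
  d7 = d3 - d6 - d4 = 7/20
Walk from origin (0, 0):
  seg 1: down by d5 = -7 → (0, 7)
  seg 2: left by d6 = 264/5 → (-264/5, 7)
  seg 3: down by d3 = 1 → (-264/5, 6)
  seg 4: up by d7 = 7/20 → (-264/5, 127/20)
  seg 5: right by d6 = 264/5 → (0, 127/20)
  seg 6: down by d1 = 13/5 → (0, 15/4)

d4 = -1043/20
d5 = -7
d6 = 264/5
d7 = 7/20
endpoint = (0, 15/4)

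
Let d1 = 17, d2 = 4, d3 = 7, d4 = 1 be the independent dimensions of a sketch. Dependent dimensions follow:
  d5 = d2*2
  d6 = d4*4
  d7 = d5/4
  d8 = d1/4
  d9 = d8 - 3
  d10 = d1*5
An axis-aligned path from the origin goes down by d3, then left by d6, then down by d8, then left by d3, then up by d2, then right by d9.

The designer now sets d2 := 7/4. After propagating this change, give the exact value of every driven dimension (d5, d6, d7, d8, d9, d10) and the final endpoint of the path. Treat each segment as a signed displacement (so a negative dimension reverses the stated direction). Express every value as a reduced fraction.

d5 = 7/2
d6 = 4
d7 = 7/8
d8 = 17/4
d9 = 5/4
d10 = 85
endpoint = (-39/4, -19/2)

Apply edit: d2 := 7/4
  d5 = d2*2 = 7/2
  d6 = d4*4 = 4
  d7 = d5/4 = 7/8
  d8 = d1/4 = 17/4
  d9 = d8 - 3 = 5/4
  d10 = d1*5 = 85
Walk from origin (0, 0):
  seg 1: down by d3 = 7 → (0, -7)
  seg 2: left by d6 = 4 → (-4, -7)
  seg 3: down by d8 = 17/4 → (-4, -45/4)
  seg 4: left by d3 = 7 → (-11, -45/4)
  seg 5: up by d2 = 7/4 → (-11, -19/2)
  seg 6: right by d9 = 5/4 → (-39/4, -19/2)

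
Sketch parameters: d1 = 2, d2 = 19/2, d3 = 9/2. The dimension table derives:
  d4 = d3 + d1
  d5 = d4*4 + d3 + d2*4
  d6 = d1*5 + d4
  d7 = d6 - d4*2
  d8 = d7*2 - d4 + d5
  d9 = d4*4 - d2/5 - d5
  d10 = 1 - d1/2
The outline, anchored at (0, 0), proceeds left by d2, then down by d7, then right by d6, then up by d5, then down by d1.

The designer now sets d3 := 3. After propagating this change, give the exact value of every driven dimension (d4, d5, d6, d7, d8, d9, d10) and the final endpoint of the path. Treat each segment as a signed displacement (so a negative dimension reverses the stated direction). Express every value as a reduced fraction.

Apply edit: d3 := 3
  d4 = d3 + d1 = 5
  d5 = d4*4 + d3 + d2*4 = 61
  d6 = d1*5 + d4 = 15
  d7 = d6 - d4*2 = 5
  d8 = d7*2 - d4 + d5 = 66
  d9 = d4*4 - d2/5 - d5 = -429/10
  d10 = 1 - d1/2 = 0
Walk from origin (0, 0):
  seg 1: left by d2 = 19/2 → (-19/2, 0)
  seg 2: down by d7 = 5 → (-19/2, -5)
  seg 3: right by d6 = 15 → (11/2, -5)
  seg 4: up by d5 = 61 → (11/2, 56)
  seg 5: down by d1 = 2 → (11/2, 54)

d4 = 5
d5 = 61
d6 = 15
d7 = 5
d8 = 66
d9 = -429/10
d10 = 0
endpoint = (11/2, 54)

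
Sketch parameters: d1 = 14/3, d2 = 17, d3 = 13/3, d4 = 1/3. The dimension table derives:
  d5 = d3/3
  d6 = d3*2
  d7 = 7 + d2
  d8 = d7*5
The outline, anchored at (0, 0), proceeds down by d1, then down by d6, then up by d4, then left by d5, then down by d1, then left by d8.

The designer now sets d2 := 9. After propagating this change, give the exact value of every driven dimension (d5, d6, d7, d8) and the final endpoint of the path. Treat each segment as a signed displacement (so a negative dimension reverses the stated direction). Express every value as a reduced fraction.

d5 = 13/9
d6 = 26/3
d7 = 16
d8 = 80
endpoint = (-733/9, -53/3)

Apply edit: d2 := 9
  d5 = d3/3 = 13/9
  d6 = d3*2 = 26/3
  d7 = 7 + d2 = 16
  d8 = d7*5 = 80
Walk from origin (0, 0):
  seg 1: down by d1 = 14/3 → (0, -14/3)
  seg 2: down by d6 = 26/3 → (0, -40/3)
  seg 3: up by d4 = 1/3 → (0, -13)
  seg 4: left by d5 = 13/9 → (-13/9, -13)
  seg 5: down by d1 = 14/3 → (-13/9, -53/3)
  seg 6: left by d8 = 80 → (-733/9, -53/3)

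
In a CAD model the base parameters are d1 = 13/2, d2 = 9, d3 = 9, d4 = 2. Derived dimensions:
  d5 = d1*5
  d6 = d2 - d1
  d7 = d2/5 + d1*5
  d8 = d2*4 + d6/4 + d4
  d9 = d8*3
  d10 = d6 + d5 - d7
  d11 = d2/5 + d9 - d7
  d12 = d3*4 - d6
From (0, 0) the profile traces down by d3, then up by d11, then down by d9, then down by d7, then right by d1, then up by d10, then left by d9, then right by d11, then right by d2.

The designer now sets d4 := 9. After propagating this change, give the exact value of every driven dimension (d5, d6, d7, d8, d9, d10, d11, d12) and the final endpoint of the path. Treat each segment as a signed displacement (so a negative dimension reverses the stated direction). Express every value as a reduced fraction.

d5 = 65/2
d6 = 5/2
d7 = 343/10
d8 = 365/8
d9 = 1095/8
d10 = 7/10
d11 = 835/8
d12 = 67/2
endpoint = (-17, -751/10)

Apply edit: d4 := 9
  d5 = d1*5 = 65/2
  d6 = d2 - d1 = 5/2
  d7 = d2/5 + d1*5 = 343/10
  d8 = d2*4 + d6/4 + d4 = 365/8
  d9 = d8*3 = 1095/8
  d10 = d6 + d5 - d7 = 7/10
  d11 = d2/5 + d9 - d7 = 835/8
  d12 = d3*4 - d6 = 67/2
Walk from origin (0, 0):
  seg 1: down by d3 = 9 → (0, -9)
  seg 2: up by d11 = 835/8 → (0, 763/8)
  seg 3: down by d9 = 1095/8 → (0, -83/2)
  seg 4: down by d7 = 343/10 → (0, -379/5)
  seg 5: right by d1 = 13/2 → (13/2, -379/5)
  seg 6: up by d10 = 7/10 → (13/2, -751/10)
  seg 7: left by d9 = 1095/8 → (-1043/8, -751/10)
  seg 8: right by d11 = 835/8 → (-26, -751/10)
  seg 9: right by d2 = 9 → (-17, -751/10)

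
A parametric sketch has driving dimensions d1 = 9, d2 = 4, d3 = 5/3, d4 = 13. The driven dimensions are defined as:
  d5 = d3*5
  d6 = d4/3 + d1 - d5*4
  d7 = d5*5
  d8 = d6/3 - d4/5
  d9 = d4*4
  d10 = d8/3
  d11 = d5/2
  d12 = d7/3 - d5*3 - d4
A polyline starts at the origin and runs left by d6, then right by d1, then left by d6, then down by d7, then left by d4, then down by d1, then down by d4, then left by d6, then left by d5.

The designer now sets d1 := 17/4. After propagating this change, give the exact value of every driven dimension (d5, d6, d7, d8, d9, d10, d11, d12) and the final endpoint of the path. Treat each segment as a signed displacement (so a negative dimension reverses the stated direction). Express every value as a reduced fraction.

d5 = 25/3
d6 = -99/4
d7 = 125/3
d8 = -217/20
d9 = 52
d10 = -217/60
d11 = 25/6
d12 = -217/9
endpoint = (343/6, -707/12)

Apply edit: d1 := 17/4
  d5 = d3*5 = 25/3
  d6 = d4/3 + d1 - d5*4 = -99/4
  d7 = d5*5 = 125/3
  d8 = d6/3 - d4/5 = -217/20
  d9 = d4*4 = 52
  d10 = d8/3 = -217/60
  d11 = d5/2 = 25/6
  d12 = d7/3 - d5*3 - d4 = -217/9
Walk from origin (0, 0):
  seg 1: left by d6 = -99/4 → (99/4, 0)
  seg 2: right by d1 = 17/4 → (29, 0)
  seg 3: left by d6 = -99/4 → (215/4, 0)
  seg 4: down by d7 = 125/3 → (215/4, -125/3)
  seg 5: left by d4 = 13 → (163/4, -125/3)
  seg 6: down by d1 = 17/4 → (163/4, -551/12)
  seg 7: down by d4 = 13 → (163/4, -707/12)
  seg 8: left by d6 = -99/4 → (131/2, -707/12)
  seg 9: left by d5 = 25/3 → (343/6, -707/12)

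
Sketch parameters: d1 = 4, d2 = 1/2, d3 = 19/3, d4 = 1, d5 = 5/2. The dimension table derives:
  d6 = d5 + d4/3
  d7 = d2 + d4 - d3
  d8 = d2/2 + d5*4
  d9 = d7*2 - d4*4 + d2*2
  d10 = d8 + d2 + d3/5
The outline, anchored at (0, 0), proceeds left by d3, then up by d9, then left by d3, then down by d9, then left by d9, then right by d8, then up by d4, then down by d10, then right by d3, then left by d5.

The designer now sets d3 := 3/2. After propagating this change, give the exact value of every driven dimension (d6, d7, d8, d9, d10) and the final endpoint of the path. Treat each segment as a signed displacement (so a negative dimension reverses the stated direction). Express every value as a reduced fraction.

d6 = 17/6
d7 = 0
d8 = 41/4
d9 = -3
d10 = 221/20
endpoint = (37/4, -201/20)

Apply edit: d3 := 3/2
  d6 = d5 + d4/3 = 17/6
  d7 = d2 + d4 - d3 = 0
  d8 = d2/2 + d5*4 = 41/4
  d9 = d7*2 - d4*4 + d2*2 = -3
  d10 = d8 + d2 + d3/5 = 221/20
Walk from origin (0, 0):
  seg 1: left by d3 = 3/2 → (-3/2, 0)
  seg 2: up by d9 = -3 → (-3/2, -3)
  seg 3: left by d3 = 3/2 → (-3, -3)
  seg 4: down by d9 = -3 → (-3, 0)
  seg 5: left by d9 = -3 → (0, 0)
  seg 6: right by d8 = 41/4 → (41/4, 0)
  seg 7: up by d4 = 1 → (41/4, 1)
  seg 8: down by d10 = 221/20 → (41/4, -201/20)
  seg 9: right by d3 = 3/2 → (47/4, -201/20)
  seg 10: left by d5 = 5/2 → (37/4, -201/20)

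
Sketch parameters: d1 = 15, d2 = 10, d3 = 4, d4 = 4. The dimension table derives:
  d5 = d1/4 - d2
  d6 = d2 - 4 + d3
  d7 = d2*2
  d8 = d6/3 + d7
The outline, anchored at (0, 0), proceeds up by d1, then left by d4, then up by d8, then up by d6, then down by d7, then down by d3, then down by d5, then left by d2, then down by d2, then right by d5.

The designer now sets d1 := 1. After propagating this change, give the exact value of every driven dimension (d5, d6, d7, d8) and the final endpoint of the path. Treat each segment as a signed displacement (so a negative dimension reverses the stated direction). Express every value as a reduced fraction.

Apply edit: d1 := 1
  d5 = d1/4 - d2 = -39/4
  d6 = d2 - 4 + d3 = 10
  d7 = d2*2 = 20
  d8 = d6/3 + d7 = 70/3
Walk from origin (0, 0):
  seg 1: up by d1 = 1 → (0, 1)
  seg 2: left by d4 = 4 → (-4, 1)
  seg 3: up by d8 = 70/3 → (-4, 73/3)
  seg 4: up by d6 = 10 → (-4, 103/3)
  seg 5: down by d7 = 20 → (-4, 43/3)
  seg 6: down by d3 = 4 → (-4, 31/3)
  seg 7: down by d5 = -39/4 → (-4, 241/12)
  seg 8: left by d2 = 10 → (-14, 241/12)
  seg 9: down by d2 = 10 → (-14, 121/12)
  seg 10: right by d5 = -39/4 → (-95/4, 121/12)

d5 = -39/4
d6 = 10
d7 = 20
d8 = 70/3
endpoint = (-95/4, 121/12)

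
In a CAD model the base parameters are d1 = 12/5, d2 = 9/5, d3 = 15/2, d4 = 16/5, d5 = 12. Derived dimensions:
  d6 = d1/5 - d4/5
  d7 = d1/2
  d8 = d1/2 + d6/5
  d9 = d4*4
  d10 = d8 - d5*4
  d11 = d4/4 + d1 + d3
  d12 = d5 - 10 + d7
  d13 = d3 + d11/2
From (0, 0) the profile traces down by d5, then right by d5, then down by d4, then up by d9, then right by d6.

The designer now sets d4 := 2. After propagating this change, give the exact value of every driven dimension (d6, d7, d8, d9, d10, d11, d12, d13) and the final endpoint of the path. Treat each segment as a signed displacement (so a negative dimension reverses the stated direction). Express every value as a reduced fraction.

Apply edit: d4 := 2
  d6 = d1/5 - d4/5 = 2/25
  d7 = d1/2 = 6/5
  d8 = d1/2 + d6/5 = 152/125
  d9 = d4*4 = 8
  d10 = d8 - d5*4 = -5848/125
  d11 = d4/4 + d1 + d3 = 52/5
  d12 = d5 - 10 + d7 = 16/5
  d13 = d3 + d11/2 = 127/10
Walk from origin (0, 0):
  seg 1: down by d5 = 12 → (0, -12)
  seg 2: right by d5 = 12 → (12, -12)
  seg 3: down by d4 = 2 → (12, -14)
  seg 4: up by d9 = 8 → (12, -6)
  seg 5: right by d6 = 2/25 → (302/25, -6)

d6 = 2/25
d7 = 6/5
d8 = 152/125
d9 = 8
d10 = -5848/125
d11 = 52/5
d12 = 16/5
d13 = 127/10
endpoint = (302/25, -6)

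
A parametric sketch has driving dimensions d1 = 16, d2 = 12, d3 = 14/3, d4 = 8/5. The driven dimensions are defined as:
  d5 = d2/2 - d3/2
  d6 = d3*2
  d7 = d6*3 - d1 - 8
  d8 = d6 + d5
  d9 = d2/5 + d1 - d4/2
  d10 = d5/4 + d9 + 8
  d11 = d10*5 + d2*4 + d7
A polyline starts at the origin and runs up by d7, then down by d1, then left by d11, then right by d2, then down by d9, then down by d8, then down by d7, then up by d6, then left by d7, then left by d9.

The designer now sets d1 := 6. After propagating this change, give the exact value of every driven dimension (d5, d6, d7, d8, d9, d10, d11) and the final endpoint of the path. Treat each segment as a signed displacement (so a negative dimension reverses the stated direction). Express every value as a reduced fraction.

d5 = 11/3
d6 = 28/3
d7 = 14
d8 = 13
d9 = 38/5
d10 = 991/60
d11 = 1735/12
endpoint = (-9251/60, -259/15)

Apply edit: d1 := 6
  d5 = d2/2 - d3/2 = 11/3
  d6 = d3*2 = 28/3
  d7 = d6*3 - d1 - 8 = 14
  d8 = d6 + d5 = 13
  d9 = d2/5 + d1 - d4/2 = 38/5
  d10 = d5/4 + d9 + 8 = 991/60
  d11 = d10*5 + d2*4 + d7 = 1735/12
Walk from origin (0, 0):
  seg 1: up by d7 = 14 → (0, 14)
  seg 2: down by d1 = 6 → (0, 8)
  seg 3: left by d11 = 1735/12 → (-1735/12, 8)
  seg 4: right by d2 = 12 → (-1591/12, 8)
  seg 5: down by d9 = 38/5 → (-1591/12, 2/5)
  seg 6: down by d8 = 13 → (-1591/12, -63/5)
  seg 7: down by d7 = 14 → (-1591/12, -133/5)
  seg 8: up by d6 = 28/3 → (-1591/12, -259/15)
  seg 9: left by d7 = 14 → (-1759/12, -259/15)
  seg 10: left by d9 = 38/5 → (-9251/60, -259/15)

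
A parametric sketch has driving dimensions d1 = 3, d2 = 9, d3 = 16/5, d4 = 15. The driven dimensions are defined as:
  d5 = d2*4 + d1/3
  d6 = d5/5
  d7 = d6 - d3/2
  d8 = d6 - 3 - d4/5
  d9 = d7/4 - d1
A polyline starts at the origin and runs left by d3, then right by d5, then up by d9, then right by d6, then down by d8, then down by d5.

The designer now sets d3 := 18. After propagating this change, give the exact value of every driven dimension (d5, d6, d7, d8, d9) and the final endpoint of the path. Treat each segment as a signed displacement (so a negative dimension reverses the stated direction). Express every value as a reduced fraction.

d5 = 37
d6 = 37/5
d7 = -8/5
d8 = 7/5
d9 = -17/5
endpoint = (132/5, -209/5)

Apply edit: d3 := 18
  d5 = d2*4 + d1/3 = 37
  d6 = d5/5 = 37/5
  d7 = d6 - d3/2 = -8/5
  d8 = d6 - 3 - d4/5 = 7/5
  d9 = d7/4 - d1 = -17/5
Walk from origin (0, 0):
  seg 1: left by d3 = 18 → (-18, 0)
  seg 2: right by d5 = 37 → (19, 0)
  seg 3: up by d9 = -17/5 → (19, -17/5)
  seg 4: right by d6 = 37/5 → (132/5, -17/5)
  seg 5: down by d8 = 7/5 → (132/5, -24/5)
  seg 6: down by d5 = 37 → (132/5, -209/5)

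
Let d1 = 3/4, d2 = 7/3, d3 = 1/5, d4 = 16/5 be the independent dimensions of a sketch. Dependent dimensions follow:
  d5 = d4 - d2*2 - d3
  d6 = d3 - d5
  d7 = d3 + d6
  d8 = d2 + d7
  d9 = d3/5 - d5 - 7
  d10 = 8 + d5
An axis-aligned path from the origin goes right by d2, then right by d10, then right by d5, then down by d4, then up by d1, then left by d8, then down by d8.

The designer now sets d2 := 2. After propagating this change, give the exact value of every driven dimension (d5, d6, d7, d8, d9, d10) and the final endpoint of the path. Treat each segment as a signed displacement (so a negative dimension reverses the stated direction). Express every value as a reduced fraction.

Apply edit: d2 := 2
  d5 = d4 - d2*2 - d3 = -1
  d6 = d3 - d5 = 6/5
  d7 = d3 + d6 = 7/5
  d8 = d2 + d7 = 17/5
  d9 = d3/5 - d5 - 7 = -149/25
  d10 = 8 + d5 = 7
Walk from origin (0, 0):
  seg 1: right by d2 = 2 → (2, 0)
  seg 2: right by d10 = 7 → (9, 0)
  seg 3: right by d5 = -1 → (8, 0)
  seg 4: down by d4 = 16/5 → (8, -16/5)
  seg 5: up by d1 = 3/4 → (8, -49/20)
  seg 6: left by d8 = 17/5 → (23/5, -49/20)
  seg 7: down by d8 = 17/5 → (23/5, -117/20)

d5 = -1
d6 = 6/5
d7 = 7/5
d8 = 17/5
d9 = -149/25
d10 = 7
endpoint = (23/5, -117/20)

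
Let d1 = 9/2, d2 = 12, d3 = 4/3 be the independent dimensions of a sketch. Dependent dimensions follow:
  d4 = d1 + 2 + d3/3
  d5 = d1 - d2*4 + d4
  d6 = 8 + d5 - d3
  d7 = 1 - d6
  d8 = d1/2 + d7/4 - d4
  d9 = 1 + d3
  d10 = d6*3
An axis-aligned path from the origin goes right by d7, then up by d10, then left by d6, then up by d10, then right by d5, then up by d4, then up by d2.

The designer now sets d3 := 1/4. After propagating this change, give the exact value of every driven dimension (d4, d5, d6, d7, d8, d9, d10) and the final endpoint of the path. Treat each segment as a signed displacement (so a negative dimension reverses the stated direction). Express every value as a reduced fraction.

d4 = 79/12
d5 = -443/12
d6 = -175/6
d7 = 181/6
d8 = 77/24
d9 = 5/4
d10 = -175/2
endpoint = (269/12, -1877/12)

Apply edit: d3 := 1/4
  d4 = d1 + 2 + d3/3 = 79/12
  d5 = d1 - d2*4 + d4 = -443/12
  d6 = 8 + d5 - d3 = -175/6
  d7 = 1 - d6 = 181/6
  d8 = d1/2 + d7/4 - d4 = 77/24
  d9 = 1 + d3 = 5/4
  d10 = d6*3 = -175/2
Walk from origin (0, 0):
  seg 1: right by d7 = 181/6 → (181/6, 0)
  seg 2: up by d10 = -175/2 → (181/6, -175/2)
  seg 3: left by d6 = -175/6 → (178/3, -175/2)
  seg 4: up by d10 = -175/2 → (178/3, -175)
  seg 5: right by d5 = -443/12 → (269/12, -175)
  seg 6: up by d4 = 79/12 → (269/12, -2021/12)
  seg 7: up by d2 = 12 → (269/12, -1877/12)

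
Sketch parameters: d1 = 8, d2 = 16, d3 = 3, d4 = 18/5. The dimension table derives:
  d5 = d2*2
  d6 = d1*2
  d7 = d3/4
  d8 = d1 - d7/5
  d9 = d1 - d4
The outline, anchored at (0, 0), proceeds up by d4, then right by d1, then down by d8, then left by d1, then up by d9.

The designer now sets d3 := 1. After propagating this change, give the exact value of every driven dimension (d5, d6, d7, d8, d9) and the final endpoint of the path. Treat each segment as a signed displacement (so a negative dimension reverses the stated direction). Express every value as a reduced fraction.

Apply edit: d3 := 1
  d5 = d2*2 = 32
  d6 = d1*2 = 16
  d7 = d3/4 = 1/4
  d8 = d1 - d7/5 = 159/20
  d9 = d1 - d4 = 22/5
Walk from origin (0, 0):
  seg 1: up by d4 = 18/5 → (0, 18/5)
  seg 2: right by d1 = 8 → (8, 18/5)
  seg 3: down by d8 = 159/20 → (8, -87/20)
  seg 4: left by d1 = 8 → (0, -87/20)
  seg 5: up by d9 = 22/5 → (0, 1/20)

d5 = 32
d6 = 16
d7 = 1/4
d8 = 159/20
d9 = 22/5
endpoint = (0, 1/20)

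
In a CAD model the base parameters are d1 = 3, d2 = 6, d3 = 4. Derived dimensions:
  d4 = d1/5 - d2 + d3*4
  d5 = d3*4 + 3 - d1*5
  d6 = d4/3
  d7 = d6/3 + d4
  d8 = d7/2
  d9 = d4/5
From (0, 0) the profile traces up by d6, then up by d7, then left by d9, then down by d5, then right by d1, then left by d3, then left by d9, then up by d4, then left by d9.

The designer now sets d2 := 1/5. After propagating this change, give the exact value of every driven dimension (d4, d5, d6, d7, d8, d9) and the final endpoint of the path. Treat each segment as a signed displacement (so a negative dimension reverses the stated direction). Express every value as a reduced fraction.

d4 = 82/5
d5 = 4
d6 = 82/15
d7 = 164/9
d8 = 82/9
d9 = 82/25
endpoint = (-271/25, 1624/45)

Apply edit: d2 := 1/5
  d4 = d1/5 - d2 + d3*4 = 82/5
  d5 = d3*4 + 3 - d1*5 = 4
  d6 = d4/3 = 82/15
  d7 = d6/3 + d4 = 164/9
  d8 = d7/2 = 82/9
  d9 = d4/5 = 82/25
Walk from origin (0, 0):
  seg 1: up by d6 = 82/15 → (0, 82/15)
  seg 2: up by d7 = 164/9 → (0, 1066/45)
  seg 3: left by d9 = 82/25 → (-82/25, 1066/45)
  seg 4: down by d5 = 4 → (-82/25, 886/45)
  seg 5: right by d1 = 3 → (-7/25, 886/45)
  seg 6: left by d3 = 4 → (-107/25, 886/45)
  seg 7: left by d9 = 82/25 → (-189/25, 886/45)
  seg 8: up by d4 = 82/5 → (-189/25, 1624/45)
  seg 9: left by d9 = 82/25 → (-271/25, 1624/45)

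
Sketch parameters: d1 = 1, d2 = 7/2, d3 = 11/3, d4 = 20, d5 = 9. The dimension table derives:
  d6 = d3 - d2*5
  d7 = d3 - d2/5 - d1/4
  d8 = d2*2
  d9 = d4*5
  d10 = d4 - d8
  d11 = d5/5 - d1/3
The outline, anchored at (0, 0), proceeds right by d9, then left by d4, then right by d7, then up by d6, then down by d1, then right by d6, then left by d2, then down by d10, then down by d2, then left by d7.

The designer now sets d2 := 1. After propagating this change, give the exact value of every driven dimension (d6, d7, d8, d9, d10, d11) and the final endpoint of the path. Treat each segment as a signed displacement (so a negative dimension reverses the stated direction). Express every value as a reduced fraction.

d6 = -4/3
d7 = 193/60
d8 = 2
d9 = 100
d10 = 18
d11 = 22/15
endpoint = (233/3, -64/3)

Apply edit: d2 := 1
  d6 = d3 - d2*5 = -4/3
  d7 = d3 - d2/5 - d1/4 = 193/60
  d8 = d2*2 = 2
  d9 = d4*5 = 100
  d10 = d4 - d8 = 18
  d11 = d5/5 - d1/3 = 22/15
Walk from origin (0, 0):
  seg 1: right by d9 = 100 → (100, 0)
  seg 2: left by d4 = 20 → (80, 0)
  seg 3: right by d7 = 193/60 → (4993/60, 0)
  seg 4: up by d6 = -4/3 → (4993/60, -4/3)
  seg 5: down by d1 = 1 → (4993/60, -7/3)
  seg 6: right by d6 = -4/3 → (4913/60, -7/3)
  seg 7: left by d2 = 1 → (4853/60, -7/3)
  seg 8: down by d10 = 18 → (4853/60, -61/3)
  seg 9: down by d2 = 1 → (4853/60, -64/3)
  seg 10: left by d7 = 193/60 → (233/3, -64/3)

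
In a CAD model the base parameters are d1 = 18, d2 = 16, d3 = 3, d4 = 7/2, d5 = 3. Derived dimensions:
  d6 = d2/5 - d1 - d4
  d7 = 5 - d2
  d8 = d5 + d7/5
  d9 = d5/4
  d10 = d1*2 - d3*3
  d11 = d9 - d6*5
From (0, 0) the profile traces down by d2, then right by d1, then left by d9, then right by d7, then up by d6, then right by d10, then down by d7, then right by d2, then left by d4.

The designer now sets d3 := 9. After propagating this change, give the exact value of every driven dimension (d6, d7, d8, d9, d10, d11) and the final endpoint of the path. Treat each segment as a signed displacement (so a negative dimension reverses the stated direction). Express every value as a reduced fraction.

d6 = -183/10
d7 = -11
d8 = 4/5
d9 = 3/4
d10 = 9
d11 = 369/4
endpoint = (111/4, -233/10)

Apply edit: d3 := 9
  d6 = d2/5 - d1 - d4 = -183/10
  d7 = 5 - d2 = -11
  d8 = d5 + d7/5 = 4/5
  d9 = d5/4 = 3/4
  d10 = d1*2 - d3*3 = 9
  d11 = d9 - d6*5 = 369/4
Walk from origin (0, 0):
  seg 1: down by d2 = 16 → (0, -16)
  seg 2: right by d1 = 18 → (18, -16)
  seg 3: left by d9 = 3/4 → (69/4, -16)
  seg 4: right by d7 = -11 → (25/4, -16)
  seg 5: up by d6 = -183/10 → (25/4, -343/10)
  seg 6: right by d10 = 9 → (61/4, -343/10)
  seg 7: down by d7 = -11 → (61/4, -233/10)
  seg 8: right by d2 = 16 → (125/4, -233/10)
  seg 9: left by d4 = 7/2 → (111/4, -233/10)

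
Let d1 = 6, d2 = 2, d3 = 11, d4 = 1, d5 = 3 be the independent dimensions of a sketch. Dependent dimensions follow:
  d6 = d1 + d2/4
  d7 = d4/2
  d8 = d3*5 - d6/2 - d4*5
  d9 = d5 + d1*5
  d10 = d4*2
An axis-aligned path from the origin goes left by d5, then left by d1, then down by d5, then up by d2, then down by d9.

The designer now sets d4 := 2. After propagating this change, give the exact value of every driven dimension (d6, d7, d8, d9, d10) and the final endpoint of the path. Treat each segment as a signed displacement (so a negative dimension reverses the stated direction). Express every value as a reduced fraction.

d6 = 13/2
d7 = 1
d8 = 167/4
d9 = 33
d10 = 4
endpoint = (-9, -34)

Apply edit: d4 := 2
  d6 = d1 + d2/4 = 13/2
  d7 = d4/2 = 1
  d8 = d3*5 - d6/2 - d4*5 = 167/4
  d9 = d5 + d1*5 = 33
  d10 = d4*2 = 4
Walk from origin (0, 0):
  seg 1: left by d5 = 3 → (-3, 0)
  seg 2: left by d1 = 6 → (-9, 0)
  seg 3: down by d5 = 3 → (-9, -3)
  seg 4: up by d2 = 2 → (-9, -1)
  seg 5: down by d9 = 33 → (-9, -34)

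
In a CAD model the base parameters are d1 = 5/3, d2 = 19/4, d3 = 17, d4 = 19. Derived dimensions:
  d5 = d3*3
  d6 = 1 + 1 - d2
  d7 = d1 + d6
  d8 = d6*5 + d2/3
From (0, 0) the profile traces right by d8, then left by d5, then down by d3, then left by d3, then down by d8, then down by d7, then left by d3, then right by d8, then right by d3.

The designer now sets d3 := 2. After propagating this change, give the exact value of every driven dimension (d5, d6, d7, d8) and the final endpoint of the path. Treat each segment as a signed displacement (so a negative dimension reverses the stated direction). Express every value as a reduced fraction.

d5 = 6
d6 = -11/4
d7 = -13/12
d8 = -73/6
endpoint = (-97/3, 45/4)

Apply edit: d3 := 2
  d5 = d3*3 = 6
  d6 = 1 + 1 - d2 = -11/4
  d7 = d1 + d6 = -13/12
  d8 = d6*5 + d2/3 = -73/6
Walk from origin (0, 0):
  seg 1: right by d8 = -73/6 → (-73/6, 0)
  seg 2: left by d5 = 6 → (-109/6, 0)
  seg 3: down by d3 = 2 → (-109/6, -2)
  seg 4: left by d3 = 2 → (-121/6, -2)
  seg 5: down by d8 = -73/6 → (-121/6, 61/6)
  seg 6: down by d7 = -13/12 → (-121/6, 45/4)
  seg 7: left by d3 = 2 → (-133/6, 45/4)
  seg 8: right by d8 = -73/6 → (-103/3, 45/4)
  seg 9: right by d3 = 2 → (-97/3, 45/4)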